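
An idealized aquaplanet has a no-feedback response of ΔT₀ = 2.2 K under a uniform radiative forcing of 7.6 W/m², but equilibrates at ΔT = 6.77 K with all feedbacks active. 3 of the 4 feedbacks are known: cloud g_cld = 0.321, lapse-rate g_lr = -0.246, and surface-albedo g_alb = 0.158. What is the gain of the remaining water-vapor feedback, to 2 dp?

Amplification A = ΔT/ΔT₀ = 6.77/2.2 = 3.077.
Total gain g = 1 − 1/A = 1 − 1/3.077 = 0.675.
Known gains sum to 0.321 − 0.246 + 0.158 = 0.233.
g_wv = 0.675 − 0.233 = 0.44.

0.44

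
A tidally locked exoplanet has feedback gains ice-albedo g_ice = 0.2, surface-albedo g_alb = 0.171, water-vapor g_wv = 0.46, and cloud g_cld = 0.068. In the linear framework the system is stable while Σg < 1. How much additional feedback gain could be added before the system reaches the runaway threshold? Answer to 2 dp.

Current total gain = 0.2 + 0.171 + 0.46 + 0.068 = 0.899.
Margin to runaway = 1 − 0.899 = 0.10.

0.10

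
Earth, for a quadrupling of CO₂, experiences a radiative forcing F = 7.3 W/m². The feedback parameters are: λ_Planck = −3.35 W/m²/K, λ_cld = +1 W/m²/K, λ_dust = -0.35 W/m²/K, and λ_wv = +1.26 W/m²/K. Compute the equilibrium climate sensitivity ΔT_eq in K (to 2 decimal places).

5.07 K

Net feedback parameter λ = (−3.35) + (+1) + (-0.35) + (+1.26) = -1.44 W/m²/K.
ΔT = −F/λ = −7.3/(-1.44) = 5.07 K.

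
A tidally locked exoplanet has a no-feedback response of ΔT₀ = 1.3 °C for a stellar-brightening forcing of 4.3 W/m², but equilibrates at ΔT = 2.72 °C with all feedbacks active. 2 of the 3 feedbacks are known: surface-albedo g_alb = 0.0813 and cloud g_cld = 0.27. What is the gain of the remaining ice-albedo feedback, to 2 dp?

Amplification A = ΔT/ΔT₀ = 2.72/1.3 = 2.092.
Total gain g = 1 − 1/A = 1 − 1/2.092 = 0.522.
Known gains sum to 0.0813 + 0.27 = 0.3513.
g_ice = 0.522 − 0.3513 = 0.17.

0.17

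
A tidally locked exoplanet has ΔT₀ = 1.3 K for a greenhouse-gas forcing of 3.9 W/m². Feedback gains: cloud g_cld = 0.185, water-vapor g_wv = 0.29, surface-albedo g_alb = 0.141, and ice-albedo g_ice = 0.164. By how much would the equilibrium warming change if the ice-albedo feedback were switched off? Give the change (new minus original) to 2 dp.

Original: g = 0.78, ΔT = 1.3/(1−0.78) = 5.9091 K.
Without ice-albedo: g' = 0.616, ΔT' = 1.3/(1−0.616) = 3.3854 K.
Change = 3.3854 − 5.9091 = -2.52 K.

-2.52 K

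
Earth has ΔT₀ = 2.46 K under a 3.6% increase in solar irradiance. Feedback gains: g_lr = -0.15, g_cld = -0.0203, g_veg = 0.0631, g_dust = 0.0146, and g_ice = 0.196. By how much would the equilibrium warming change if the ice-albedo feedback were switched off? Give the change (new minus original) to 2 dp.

Original: g = 0.1034, ΔT = 2.46/(1−0.1034) = 2.7437 K.
Without ice-albedo: g' = -0.0926, ΔT' = 2.46/(1+0.0926) = 2.2515 K.
Change = 2.2515 − 2.7437 = -0.49 K.

-0.49 K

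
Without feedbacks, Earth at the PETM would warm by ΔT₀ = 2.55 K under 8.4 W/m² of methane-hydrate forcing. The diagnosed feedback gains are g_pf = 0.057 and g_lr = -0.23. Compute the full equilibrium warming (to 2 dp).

Total gain g = 0.057 − 0.23 = -0.173.
Amplification A = 1/(1 + 0.173) = 0.8525.
ΔT = 2.55 × 0.8525 = 2.17 K.

2.17 K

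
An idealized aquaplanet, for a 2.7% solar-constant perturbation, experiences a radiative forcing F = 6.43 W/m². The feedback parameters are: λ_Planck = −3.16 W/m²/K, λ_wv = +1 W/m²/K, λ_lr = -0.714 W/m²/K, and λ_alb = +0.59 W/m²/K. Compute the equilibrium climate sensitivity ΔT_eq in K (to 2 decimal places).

Net feedback parameter λ = (−3.16) + (+1) + (-0.714) + (+0.59) = -2.284 W/m²/K.
ΔT = −F/λ = −6.43/(-2.284) = 2.82 K.

2.82 K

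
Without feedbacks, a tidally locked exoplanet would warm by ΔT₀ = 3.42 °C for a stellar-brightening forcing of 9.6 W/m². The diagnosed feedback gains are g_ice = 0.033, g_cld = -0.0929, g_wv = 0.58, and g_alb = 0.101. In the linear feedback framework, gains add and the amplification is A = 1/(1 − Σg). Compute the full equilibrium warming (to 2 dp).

9.03 °C

Total gain g = 0.033 − 0.0929 + 0.58 + 0.101 = 0.6211.
Amplification A = 1/(1 − 0.6211) = 2.639.
ΔT = 3.42 × 2.639 = 9.03 °C.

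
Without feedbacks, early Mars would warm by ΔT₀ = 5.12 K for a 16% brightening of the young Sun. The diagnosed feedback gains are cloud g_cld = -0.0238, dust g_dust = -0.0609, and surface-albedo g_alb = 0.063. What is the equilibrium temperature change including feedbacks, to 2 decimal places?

5.01 K

Total gain g = -0.0238 − 0.0609 + 0.063 = -0.0217.
Amplification A = 1/(1 + 0.0217) = 0.9788.
ΔT = 5.12 × 0.9788 = 5.01 K.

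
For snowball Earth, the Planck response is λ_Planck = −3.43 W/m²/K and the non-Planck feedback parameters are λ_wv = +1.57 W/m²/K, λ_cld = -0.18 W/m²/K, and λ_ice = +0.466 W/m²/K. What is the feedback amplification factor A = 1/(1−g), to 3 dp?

2.179

Convert to gains: g_wv = 1.57/3.43 = 0.4577; g_cld = -0.18/3.43 = -0.05248; g_ice = 0.466/3.43 = 0.1359.
Total gain g = 0.54112.
A = 1/(1 − 0.54112) = 2.179.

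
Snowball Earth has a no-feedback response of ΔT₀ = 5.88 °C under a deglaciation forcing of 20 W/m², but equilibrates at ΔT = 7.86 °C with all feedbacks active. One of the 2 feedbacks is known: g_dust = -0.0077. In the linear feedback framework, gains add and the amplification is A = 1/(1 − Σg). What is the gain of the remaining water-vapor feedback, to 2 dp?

Amplification A = ΔT/ΔT₀ = 7.86/5.88 = 1.337.
Total gain g = 1 − 1/A = 1 − 1/1.337 = 0.2521.
The known gain is -0.0077.
g_wv = 0.2521 + 0.0077 = 0.26.

0.26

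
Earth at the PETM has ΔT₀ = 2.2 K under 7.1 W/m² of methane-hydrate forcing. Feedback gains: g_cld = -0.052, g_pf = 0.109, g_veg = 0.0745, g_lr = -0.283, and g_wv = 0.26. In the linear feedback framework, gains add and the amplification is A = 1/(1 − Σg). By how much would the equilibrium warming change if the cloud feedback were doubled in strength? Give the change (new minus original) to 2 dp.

Original: g = 0.1085, ΔT = 2.2/(1−0.1085) = 2.4678 K.
With doubled cloud: g' = 0.0565, ΔT' = 2.2/(1−0.0565) = 2.3317 K.
Change = 2.3317 − 2.4678 = -0.14 K.

-0.14 K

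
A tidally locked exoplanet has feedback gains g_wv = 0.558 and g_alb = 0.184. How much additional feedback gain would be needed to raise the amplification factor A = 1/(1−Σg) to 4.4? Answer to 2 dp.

Current total gain = 0.742.
Target gain for A = 4.4: g* = 1 − 1/4.4 = 0.7727.
Additional gain needed = 0.7727 − 0.742 = 0.03.

0.03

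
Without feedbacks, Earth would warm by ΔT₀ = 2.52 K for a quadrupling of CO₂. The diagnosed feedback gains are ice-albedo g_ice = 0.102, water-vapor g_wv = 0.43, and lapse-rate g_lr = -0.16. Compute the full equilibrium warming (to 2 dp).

Total gain g = 0.102 + 0.43 − 0.16 = 0.372.
Amplification A = 1/(1 − 0.372) = 1.592.
ΔT = 2.52 × 1.592 = 4.01 K.

4.01 K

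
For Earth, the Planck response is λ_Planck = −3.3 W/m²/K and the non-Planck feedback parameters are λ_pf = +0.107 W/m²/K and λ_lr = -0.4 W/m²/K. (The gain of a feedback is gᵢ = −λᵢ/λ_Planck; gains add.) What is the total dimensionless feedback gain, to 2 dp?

Convert to gains: g_pf = 0.107/3.3 = 0.03242; g_lr = -0.4/3.3 = -0.1212.
Total gain g = -0.08878.

-0.09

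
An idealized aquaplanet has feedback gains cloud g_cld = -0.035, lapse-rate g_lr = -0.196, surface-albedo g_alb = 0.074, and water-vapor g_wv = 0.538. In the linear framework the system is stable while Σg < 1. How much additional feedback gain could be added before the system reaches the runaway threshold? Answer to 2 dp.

0.62

Current total gain = -0.035 − 0.196 + 0.074 + 0.538 = 0.381.
Margin to runaway = 1 − 0.381 = 0.62.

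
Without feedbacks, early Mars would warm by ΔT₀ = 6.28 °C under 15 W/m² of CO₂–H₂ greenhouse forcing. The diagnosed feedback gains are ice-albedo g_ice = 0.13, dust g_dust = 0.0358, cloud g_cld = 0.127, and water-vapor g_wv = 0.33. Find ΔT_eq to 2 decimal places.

16.65 °C

Total gain g = 0.13 + 0.0358 + 0.127 + 0.33 = 0.6228.
Amplification A = 1/(1 − 0.6228) = 2.651.
ΔT = 6.28 × 2.651 = 16.65 °C.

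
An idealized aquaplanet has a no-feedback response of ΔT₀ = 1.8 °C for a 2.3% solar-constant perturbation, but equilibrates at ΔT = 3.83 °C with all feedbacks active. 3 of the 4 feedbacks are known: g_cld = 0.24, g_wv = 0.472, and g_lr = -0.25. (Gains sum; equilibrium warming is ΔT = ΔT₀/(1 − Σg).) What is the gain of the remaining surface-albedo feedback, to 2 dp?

Amplification A = ΔT/ΔT₀ = 3.83/1.8 = 2.128.
Total gain g = 1 − 1/A = 1 − 1/2.128 = 0.5301.
Known gains sum to 0.24 + 0.472 − 0.25 = 0.462.
g_alb = 0.5301 − 0.462 = 0.07.

0.07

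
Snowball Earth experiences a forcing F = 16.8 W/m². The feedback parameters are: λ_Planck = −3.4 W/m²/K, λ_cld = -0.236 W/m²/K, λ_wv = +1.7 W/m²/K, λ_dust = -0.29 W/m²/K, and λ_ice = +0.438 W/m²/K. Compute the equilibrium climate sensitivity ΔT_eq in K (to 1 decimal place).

Net feedback parameter λ = (−3.4) + (-0.236) + (+1.7) + (-0.29) + (+0.438) = -1.788 W/m²/K.
ΔT = −F/λ = −16.8/(-1.788) = 9.4 K.

9.4 K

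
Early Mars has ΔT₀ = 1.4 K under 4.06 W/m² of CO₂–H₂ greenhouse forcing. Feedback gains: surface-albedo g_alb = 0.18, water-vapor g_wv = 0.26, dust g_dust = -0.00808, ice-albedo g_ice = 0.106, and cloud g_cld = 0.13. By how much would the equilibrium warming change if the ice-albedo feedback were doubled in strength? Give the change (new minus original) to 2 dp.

1.98 K

Original: g = 0.66792, ΔT = 1.4/(1−0.66792) = 4.2159 K.
With doubled ice-albedo: g' = 0.77392, ΔT' = 1.4/(1−0.77392) = 6.1925 K.
Change = 6.1925 − 4.2159 = 1.98 K.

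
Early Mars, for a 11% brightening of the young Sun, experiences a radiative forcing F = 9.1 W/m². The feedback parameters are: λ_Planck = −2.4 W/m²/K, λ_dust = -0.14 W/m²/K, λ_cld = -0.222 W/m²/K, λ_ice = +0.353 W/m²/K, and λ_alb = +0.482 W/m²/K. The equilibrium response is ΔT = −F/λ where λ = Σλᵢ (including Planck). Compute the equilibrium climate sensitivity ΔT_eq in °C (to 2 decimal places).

Net feedback parameter λ = (−2.4) + (-0.14) + (-0.222) + (+0.353) + (+0.482) = -1.927 W/m²/K.
ΔT = −F/λ = −9.1/(-1.927) = 4.72 °C.

4.72 °C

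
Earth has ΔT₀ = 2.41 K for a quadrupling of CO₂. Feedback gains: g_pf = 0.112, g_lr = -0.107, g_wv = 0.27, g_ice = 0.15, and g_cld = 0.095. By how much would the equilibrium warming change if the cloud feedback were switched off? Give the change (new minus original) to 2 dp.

Original: g = 0.52, ΔT = 2.41/(1−0.52) = 5.0208 K.
Without cloud: g' = 0.425, ΔT' = 2.41/(1−0.425) = 4.1913 K.
Change = 4.1913 − 5.0208 = -0.83 K.

-0.83 K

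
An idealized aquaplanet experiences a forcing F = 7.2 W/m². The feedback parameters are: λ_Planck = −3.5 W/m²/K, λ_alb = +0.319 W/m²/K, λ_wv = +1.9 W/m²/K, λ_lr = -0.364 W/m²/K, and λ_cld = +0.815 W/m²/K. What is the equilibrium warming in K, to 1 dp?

8.7 K

Net feedback parameter λ = (−3.5) + (+0.319) + (+1.9) + (-0.364) + (+0.815) = -0.83 W/m²/K.
ΔT = −F/λ = −7.2/(-0.83) = 8.7 K.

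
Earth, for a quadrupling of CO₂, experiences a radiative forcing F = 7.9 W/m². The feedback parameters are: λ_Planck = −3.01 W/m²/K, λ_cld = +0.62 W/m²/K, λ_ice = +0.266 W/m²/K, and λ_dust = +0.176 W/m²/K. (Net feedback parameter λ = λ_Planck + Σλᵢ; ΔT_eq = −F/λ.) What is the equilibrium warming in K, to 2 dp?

4.06 K

Net feedback parameter λ = (−3.01) + (+0.62) + (+0.266) + (+0.176) = -1.948 W/m²/K.
ΔT = −F/λ = −7.9/(-1.948) = 4.06 K.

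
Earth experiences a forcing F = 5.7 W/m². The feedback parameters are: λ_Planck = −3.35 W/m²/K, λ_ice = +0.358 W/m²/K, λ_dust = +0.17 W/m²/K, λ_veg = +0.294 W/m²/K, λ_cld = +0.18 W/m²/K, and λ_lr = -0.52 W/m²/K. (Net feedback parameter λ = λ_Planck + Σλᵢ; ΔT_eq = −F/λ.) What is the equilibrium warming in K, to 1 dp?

Net feedback parameter λ = (−3.35) + (+0.358) + (+0.17) + (+0.294) + (+0.18) + (-0.52) = -2.868 W/m²/K.
ΔT = −F/λ = −5.7/(-2.868) = 2.0 K.

2.0 K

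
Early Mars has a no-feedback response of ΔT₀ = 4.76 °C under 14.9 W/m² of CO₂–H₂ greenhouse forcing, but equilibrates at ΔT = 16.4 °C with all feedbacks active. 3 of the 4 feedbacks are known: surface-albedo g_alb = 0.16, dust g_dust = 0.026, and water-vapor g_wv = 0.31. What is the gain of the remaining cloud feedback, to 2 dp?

0.21

Amplification A = ΔT/ΔT₀ = 16.4/4.76 = 3.445.
Total gain g = 1 − 1/A = 1 − 1/3.445 = 0.7097.
Known gains sum to 0.16 + 0.026 + 0.31 = 0.496.
g_cld = 0.7097 − 0.496 = 0.21.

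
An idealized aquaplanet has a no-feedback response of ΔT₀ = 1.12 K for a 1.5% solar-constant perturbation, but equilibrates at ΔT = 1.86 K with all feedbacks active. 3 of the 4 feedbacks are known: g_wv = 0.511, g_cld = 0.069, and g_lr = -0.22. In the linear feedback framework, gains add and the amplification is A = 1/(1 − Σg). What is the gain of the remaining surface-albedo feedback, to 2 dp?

0.04

Amplification A = ΔT/ΔT₀ = 1.86/1.12 = 1.661.
Total gain g = 1 − 1/A = 1 − 1/1.661 = 0.398.
Known gains sum to 0.511 + 0.069 − 0.22 = 0.36.
g_alb = 0.398 − 0.36 = 0.04.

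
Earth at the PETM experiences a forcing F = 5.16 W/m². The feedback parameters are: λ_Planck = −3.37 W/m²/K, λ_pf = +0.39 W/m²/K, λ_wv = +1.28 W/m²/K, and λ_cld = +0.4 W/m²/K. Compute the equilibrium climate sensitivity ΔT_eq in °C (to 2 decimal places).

Net feedback parameter λ = (−3.37) + (+0.39) + (+1.28) + (+0.4) = -1.3 W/m²/K.
ΔT = −F/λ = −5.16/(-1.3) = 3.97 °C.

3.97 °C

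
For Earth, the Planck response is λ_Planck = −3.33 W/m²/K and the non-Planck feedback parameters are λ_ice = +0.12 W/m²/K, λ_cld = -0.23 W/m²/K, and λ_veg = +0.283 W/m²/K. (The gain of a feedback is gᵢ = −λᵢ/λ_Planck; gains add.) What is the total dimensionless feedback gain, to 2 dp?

0.05

Convert to gains: g_ice = 0.12/3.33 = 0.03604; g_cld = -0.23/3.33 = -0.06907; g_veg = 0.283/3.33 = 0.08498.
Total gain g = 0.05195.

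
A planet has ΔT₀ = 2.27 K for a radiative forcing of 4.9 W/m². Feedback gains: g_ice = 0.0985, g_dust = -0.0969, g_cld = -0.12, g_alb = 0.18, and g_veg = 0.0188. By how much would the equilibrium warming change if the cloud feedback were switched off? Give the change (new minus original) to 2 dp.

0.37 K

Original: g = 0.0804, ΔT = 2.27/(1−0.0804) = 2.4685 K.
Without cloud: g' = 0.2004, ΔT' = 2.27/(1−0.2004) = 2.8389 K.
Change = 2.8389 − 2.4685 = 0.37 K.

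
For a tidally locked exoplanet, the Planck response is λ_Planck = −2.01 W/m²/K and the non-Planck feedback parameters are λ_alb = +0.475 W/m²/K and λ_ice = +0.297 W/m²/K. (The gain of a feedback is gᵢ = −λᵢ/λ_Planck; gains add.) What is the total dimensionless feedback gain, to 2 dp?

0.38

Convert to gains: g_alb = 0.475/2.01 = 0.2363; g_ice = 0.297/2.01 = 0.1478.
Total gain g = 0.3841.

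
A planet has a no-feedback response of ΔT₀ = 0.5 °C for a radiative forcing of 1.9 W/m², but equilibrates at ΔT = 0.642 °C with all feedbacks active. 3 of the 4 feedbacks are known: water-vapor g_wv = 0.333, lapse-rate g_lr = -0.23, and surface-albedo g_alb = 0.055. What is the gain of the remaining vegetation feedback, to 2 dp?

Amplification A = ΔT/ΔT₀ = 0.642/0.5 = 1.284.
Total gain g = 1 − 1/A = 1 − 1/1.284 = 0.2212.
Known gains sum to 0.333 − 0.23 + 0.055 = 0.158.
g_veg = 0.2212 − 0.158 = 0.06.

0.06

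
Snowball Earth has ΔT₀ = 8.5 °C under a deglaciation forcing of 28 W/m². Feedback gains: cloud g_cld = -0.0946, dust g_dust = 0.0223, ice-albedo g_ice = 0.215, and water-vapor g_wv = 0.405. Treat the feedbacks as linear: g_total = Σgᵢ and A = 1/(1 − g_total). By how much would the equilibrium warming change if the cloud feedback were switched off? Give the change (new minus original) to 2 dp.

Original: g = 0.5477, ΔT = 8.5/(1−0.5477) = 18.7928 °C.
Without cloud: g' = 0.6423, ΔT' = 8.5/(1−0.6423) = 23.7629 °C.
Change = 23.7629 − 18.7928 = 4.97 °C.

4.97 °C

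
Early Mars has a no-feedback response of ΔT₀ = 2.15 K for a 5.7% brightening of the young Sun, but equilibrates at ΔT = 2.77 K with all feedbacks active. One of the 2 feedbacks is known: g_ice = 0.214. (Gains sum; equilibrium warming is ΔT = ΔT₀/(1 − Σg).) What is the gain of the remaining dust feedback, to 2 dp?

0.01

Amplification A = ΔT/ΔT₀ = 2.77/2.15 = 1.288.
Total gain g = 1 − 1/A = 1 − 1/1.288 = 0.2236.
The known gain is 0.214.
g_dust = 0.2236 − 0.214 = 0.01.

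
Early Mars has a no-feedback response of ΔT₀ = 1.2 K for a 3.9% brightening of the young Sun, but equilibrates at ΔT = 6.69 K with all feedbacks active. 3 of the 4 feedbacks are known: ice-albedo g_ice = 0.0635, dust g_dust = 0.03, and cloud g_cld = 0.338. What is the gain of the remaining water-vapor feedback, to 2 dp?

Amplification A = ΔT/ΔT₀ = 6.69/1.2 = 5.575.
Total gain g = 1 − 1/A = 1 − 1/5.575 = 0.8206.
Known gains sum to 0.0635 + 0.03 + 0.338 = 0.4315.
g_wv = 0.8206 − 0.4315 = 0.39.

0.39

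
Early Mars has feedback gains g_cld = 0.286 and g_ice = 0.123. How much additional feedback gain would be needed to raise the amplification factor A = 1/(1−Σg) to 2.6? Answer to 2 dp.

Current total gain = 0.409.
Target gain for A = 2.6: g* = 1 − 1/2.6 = 0.6154.
Additional gain needed = 0.6154 − 0.409 = 0.21.

0.21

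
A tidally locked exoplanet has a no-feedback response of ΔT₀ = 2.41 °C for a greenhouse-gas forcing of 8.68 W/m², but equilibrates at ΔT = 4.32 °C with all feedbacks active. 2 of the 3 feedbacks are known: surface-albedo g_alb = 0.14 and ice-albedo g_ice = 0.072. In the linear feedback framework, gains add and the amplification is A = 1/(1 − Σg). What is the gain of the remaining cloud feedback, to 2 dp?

0.23

Amplification A = ΔT/ΔT₀ = 4.32/2.41 = 1.793.
Total gain g = 1 − 1/A = 1 − 1/1.793 = 0.4423.
Known gains sum to 0.14 + 0.072 = 0.212.
g_cld = 0.4423 − 0.212 = 0.23.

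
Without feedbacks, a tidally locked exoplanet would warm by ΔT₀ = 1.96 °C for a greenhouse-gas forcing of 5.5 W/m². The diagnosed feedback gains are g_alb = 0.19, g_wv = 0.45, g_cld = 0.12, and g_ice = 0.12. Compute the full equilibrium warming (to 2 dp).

16.33 °C

Total gain g = 0.19 + 0.45 + 0.12 + 0.12 = 0.88.
Amplification A = 1/(1 − 0.88) = 8.333.
ΔT = 1.96 × 8.333 = 16.33 °C.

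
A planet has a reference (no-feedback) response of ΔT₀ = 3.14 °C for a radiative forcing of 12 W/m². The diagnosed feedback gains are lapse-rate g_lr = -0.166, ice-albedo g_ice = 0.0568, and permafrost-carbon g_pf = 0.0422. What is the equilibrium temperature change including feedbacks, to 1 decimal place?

2.9 °C

Total gain g = -0.166 + 0.0568 + 0.0422 = -0.067.
Amplification A = 1/(1 + 0.067) = 0.9372.
ΔT = 3.14 × 0.9372 = 2.9 °C.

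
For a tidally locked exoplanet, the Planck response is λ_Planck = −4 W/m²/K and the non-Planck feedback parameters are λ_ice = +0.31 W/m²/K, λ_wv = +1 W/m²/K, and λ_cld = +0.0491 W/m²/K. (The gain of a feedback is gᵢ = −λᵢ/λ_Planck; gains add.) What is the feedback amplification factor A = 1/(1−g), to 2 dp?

1.51

Convert to gains: g_ice = 0.31/4 = 0.0775; g_wv = 1/4 = 0.25; g_cld = 0.0491/4 = 0.01227.
Total gain g = 0.33977.
A = 1/(1 − 0.33977) = 1.51.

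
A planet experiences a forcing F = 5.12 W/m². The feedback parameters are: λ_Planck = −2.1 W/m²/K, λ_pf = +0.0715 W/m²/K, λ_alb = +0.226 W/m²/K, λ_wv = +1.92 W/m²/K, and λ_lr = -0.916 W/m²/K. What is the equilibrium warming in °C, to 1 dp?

Net feedback parameter λ = (−2.1) + (+0.0715) + (+0.226) + (+1.92) + (-0.916) = -0.7985 W/m²/K.
ΔT = −F/λ = −5.12/(-0.7985) = 6.4 °C.

6.4 °C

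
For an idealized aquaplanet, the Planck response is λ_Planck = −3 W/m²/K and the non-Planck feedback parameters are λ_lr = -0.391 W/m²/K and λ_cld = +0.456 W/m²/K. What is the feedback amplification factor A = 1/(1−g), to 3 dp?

Convert to gains: g_lr = -0.391/3 = -0.1303; g_cld = 0.456/3 = 0.152.
Total gain g = 0.0217.
A = 1/(1 − 0.0217) = 1.022.

1.022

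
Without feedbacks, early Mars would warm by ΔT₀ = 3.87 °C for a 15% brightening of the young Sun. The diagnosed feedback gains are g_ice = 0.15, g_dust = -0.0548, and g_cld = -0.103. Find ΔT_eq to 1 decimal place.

Total gain g = 0.15 − 0.0548 − 0.103 = -0.0078.
Amplification A = 1/(1 + 0.0078) = 0.9923.
ΔT = 3.87 × 0.9923 = 3.8 °C.

3.8 °C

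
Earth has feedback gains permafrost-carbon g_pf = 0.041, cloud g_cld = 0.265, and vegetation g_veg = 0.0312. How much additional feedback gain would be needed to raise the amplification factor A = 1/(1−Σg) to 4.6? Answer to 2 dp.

0.45

Current total gain = 0.3372.
Target gain for A = 4.6: g* = 1 − 1/4.6 = 0.7826.
Additional gain needed = 0.7826 − 0.3372 = 0.45.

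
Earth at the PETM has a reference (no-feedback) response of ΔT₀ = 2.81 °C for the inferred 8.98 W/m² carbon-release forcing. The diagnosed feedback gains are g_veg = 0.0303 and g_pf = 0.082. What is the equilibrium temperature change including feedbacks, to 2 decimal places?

Total gain g = 0.0303 + 0.082 = 0.1123.
Amplification A = 1/(1 − 0.1123) = 1.127.
ΔT = 2.81 × 1.127 = 3.17 °C.

3.17 °C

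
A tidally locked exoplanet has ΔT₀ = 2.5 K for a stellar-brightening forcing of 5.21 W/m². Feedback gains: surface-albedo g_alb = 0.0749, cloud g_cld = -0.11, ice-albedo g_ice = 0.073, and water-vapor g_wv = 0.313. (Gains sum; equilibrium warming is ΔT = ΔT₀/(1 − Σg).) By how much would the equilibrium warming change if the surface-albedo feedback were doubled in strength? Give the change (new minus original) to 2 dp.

Original: g = 0.3509, ΔT = 2.5/(1−0.3509) = 3.8515 K.
With doubled surface-albedo: g' = 0.4258, ΔT' = 2.5/(1−0.4258) = 4.3539 K.
Change = 4.3539 − 3.8515 = 0.50 K.

0.50 K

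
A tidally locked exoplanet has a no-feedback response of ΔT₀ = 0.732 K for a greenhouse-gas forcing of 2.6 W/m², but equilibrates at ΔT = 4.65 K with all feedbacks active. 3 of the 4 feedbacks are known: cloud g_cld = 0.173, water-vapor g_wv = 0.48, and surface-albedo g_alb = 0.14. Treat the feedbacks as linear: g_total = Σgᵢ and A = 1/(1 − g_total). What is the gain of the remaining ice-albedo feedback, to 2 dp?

0.05

Amplification A = ΔT/ΔT₀ = 4.65/0.732 = 6.352.
Total gain g = 1 − 1/A = 1 − 1/6.352 = 0.8426.
Known gains sum to 0.173 + 0.48 + 0.14 = 0.793.
g_ice = 0.8426 − 0.793 = 0.05.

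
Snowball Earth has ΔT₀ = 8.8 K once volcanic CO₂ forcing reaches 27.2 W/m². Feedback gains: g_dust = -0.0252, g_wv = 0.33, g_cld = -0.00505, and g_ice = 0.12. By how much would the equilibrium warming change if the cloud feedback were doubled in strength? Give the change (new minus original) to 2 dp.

-0.13 K

Original: g = 0.41975, ΔT = 8.8/(1−0.41975) = 15.1659 K.
With doubled cloud: g' = 0.4147, ΔT' = 8.8/(1−0.4147) = 15.0350 K.
Change = 15.0350 − 15.1659 = -0.13 K.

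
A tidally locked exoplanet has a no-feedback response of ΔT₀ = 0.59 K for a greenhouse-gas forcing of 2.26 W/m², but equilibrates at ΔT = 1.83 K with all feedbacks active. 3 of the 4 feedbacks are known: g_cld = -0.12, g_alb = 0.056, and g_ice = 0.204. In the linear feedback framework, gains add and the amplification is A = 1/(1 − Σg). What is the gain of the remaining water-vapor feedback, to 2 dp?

Amplification A = ΔT/ΔT₀ = 1.83/0.59 = 3.102.
Total gain g = 1 − 1/A = 1 − 1/3.102 = 0.6776.
Known gains sum to -0.12 + 0.056 + 0.204 = 0.14.
g_wv = 0.6776 − 0.14 = 0.54.

0.54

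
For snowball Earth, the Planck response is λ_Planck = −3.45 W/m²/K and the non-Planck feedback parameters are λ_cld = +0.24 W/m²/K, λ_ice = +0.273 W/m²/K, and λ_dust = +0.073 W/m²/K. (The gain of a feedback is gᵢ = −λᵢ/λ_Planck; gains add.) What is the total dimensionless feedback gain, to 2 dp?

0.17

Convert to gains: g_cld = 0.24/3.45 = 0.06957; g_ice = 0.273/3.45 = 0.07913; g_dust = 0.073/3.45 = 0.02116.
Total gain g = 0.16986.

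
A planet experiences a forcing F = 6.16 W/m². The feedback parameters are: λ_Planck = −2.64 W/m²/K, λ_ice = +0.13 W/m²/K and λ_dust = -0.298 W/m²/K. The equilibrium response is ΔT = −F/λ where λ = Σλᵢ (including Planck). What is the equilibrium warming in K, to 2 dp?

2.19 K

Net feedback parameter λ = (−2.64) + (+0.13) + (-0.298) = -2.808 W/m²/K.
ΔT = −F/λ = −6.16/(-2.808) = 2.19 K.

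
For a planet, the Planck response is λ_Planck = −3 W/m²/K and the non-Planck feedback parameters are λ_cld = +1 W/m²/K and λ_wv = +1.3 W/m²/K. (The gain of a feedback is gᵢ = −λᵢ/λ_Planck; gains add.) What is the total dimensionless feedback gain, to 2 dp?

0.77

Convert to gains: g_cld = 1/3 = 0.3333; g_wv = 1.3/3 = 0.4333.
Total gain g = 0.7666.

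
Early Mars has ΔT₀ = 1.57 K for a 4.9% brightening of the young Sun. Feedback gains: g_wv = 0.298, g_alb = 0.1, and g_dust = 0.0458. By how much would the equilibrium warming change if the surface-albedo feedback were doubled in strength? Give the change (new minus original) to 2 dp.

Original: g = 0.4438, ΔT = 1.57/(1−0.4438) = 2.8227 K.
With doubled surface-albedo: g' = 0.5438, ΔT' = 1.57/(1−0.5438) = 3.4415 K.
Change = 3.4415 − 2.8227 = 0.62 K.

0.62 K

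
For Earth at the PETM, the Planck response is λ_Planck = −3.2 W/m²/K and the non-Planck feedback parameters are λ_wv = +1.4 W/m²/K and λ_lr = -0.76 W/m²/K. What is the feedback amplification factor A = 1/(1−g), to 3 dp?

1.250

Convert to gains: g_wv = 1.4/3.2 = 0.4375; g_lr = -0.76/3.2 = -0.2375.
Total gain g = 0.2.
A = 1/(1 − 0.2) = 1.250.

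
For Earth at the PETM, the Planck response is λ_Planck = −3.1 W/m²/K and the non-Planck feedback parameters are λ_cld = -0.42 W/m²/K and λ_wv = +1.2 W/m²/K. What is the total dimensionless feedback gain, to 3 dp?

0.252

Convert to gains: g_cld = -0.42/3.1 = -0.1355; g_wv = 1.2/3.1 = 0.3871.
Total gain g = 0.2516.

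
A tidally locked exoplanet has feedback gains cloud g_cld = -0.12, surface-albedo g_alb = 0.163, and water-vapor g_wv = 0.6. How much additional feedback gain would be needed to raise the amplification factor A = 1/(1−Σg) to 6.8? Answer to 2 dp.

Current total gain = 0.643.
Target gain for A = 6.8: g* = 1 − 1/6.8 = 0.8529.
Additional gain needed = 0.8529 − 0.643 = 0.21.

0.21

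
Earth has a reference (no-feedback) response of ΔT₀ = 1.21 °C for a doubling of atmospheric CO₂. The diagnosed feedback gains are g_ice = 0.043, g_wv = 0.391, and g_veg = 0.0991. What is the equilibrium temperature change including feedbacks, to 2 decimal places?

Total gain g = 0.043 + 0.391 + 0.0991 = 0.5331.
Amplification A = 1/(1 − 0.5331) = 2.142.
ΔT = 1.21 × 2.142 = 2.59 °C.

2.59 °C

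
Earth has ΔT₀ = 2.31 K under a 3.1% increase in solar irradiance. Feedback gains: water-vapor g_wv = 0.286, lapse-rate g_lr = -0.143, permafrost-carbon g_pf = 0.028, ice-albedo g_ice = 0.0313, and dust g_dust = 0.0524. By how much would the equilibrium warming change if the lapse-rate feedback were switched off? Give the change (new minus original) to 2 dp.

Original: g = 0.2547, ΔT = 2.31/(1−0.2547) = 3.0994 K.
Without lapse-rate: g' = 0.3977, ΔT' = 2.31/(1−0.3977) = 3.8353 K.
Change = 3.8353 − 3.0994 = 0.74 K.

0.74 K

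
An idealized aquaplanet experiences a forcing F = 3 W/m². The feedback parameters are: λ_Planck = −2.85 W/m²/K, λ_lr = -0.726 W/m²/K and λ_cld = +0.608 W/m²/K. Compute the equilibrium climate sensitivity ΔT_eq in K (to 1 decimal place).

Net feedback parameter λ = (−2.85) + (-0.726) + (+0.608) = -2.968 W/m²/K.
ΔT = −F/λ = −3/(-2.968) = 1.0 K.

1.0 K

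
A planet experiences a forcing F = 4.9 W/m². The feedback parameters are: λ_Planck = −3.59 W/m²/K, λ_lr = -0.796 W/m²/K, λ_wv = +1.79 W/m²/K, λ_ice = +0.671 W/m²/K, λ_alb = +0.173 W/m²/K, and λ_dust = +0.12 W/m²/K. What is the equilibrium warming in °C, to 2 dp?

3.00 °C

Net feedback parameter λ = (−3.59) + (-0.796) + (+1.79) + (+0.671) + (+0.173) + (+0.12) = -1.632 W/m²/K.
ΔT = −F/λ = −4.9/(-1.632) = 3.00 °C.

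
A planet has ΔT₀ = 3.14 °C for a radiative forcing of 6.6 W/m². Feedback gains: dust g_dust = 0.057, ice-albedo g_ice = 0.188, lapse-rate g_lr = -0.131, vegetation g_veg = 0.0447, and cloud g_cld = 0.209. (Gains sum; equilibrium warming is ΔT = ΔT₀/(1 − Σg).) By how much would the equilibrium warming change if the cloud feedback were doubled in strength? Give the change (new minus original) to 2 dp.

Original: g = 0.3677, ΔT = 3.14/(1−0.3677) = 4.9660 °C.
With doubled cloud: g' = 0.5767, ΔT' = 3.14/(1−0.5767) = 7.4179 °C.
Change = 7.4179 − 4.9660 = 2.45 °C.

2.45 °C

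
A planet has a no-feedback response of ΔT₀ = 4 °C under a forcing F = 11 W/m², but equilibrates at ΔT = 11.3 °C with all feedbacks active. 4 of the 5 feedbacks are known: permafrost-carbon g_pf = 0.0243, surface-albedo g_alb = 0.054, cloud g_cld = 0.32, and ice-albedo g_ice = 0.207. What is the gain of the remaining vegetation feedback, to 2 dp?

Amplification A = ΔT/ΔT₀ = 11.3/4 = 2.825.
Total gain g = 1 − 1/A = 1 − 1/2.825 = 0.646.
Known gains sum to 0.0243 + 0.054 + 0.32 + 0.207 = 0.6053.
g_veg = 0.646 − 0.6053 = 0.04.

0.04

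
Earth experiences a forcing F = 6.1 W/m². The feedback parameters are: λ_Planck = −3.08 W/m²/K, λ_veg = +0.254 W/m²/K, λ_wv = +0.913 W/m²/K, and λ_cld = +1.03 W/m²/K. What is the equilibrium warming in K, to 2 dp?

6.91 K

Net feedback parameter λ = (−3.08) + (+0.254) + (+0.913) + (+1.03) = -0.883 W/m²/K.
ΔT = −F/λ = −6.1/(-0.883) = 6.91 K.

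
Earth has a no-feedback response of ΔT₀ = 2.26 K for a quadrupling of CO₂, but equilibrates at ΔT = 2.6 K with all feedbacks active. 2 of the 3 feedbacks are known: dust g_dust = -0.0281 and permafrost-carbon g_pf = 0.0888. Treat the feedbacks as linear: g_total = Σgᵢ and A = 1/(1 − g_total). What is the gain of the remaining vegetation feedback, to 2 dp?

0.07

Amplification A = ΔT/ΔT₀ = 2.6/2.26 = 1.15.
Total gain g = 1 − 1/A = 1 − 1/1.15 = 0.1304.
Known gains sum to -0.0281 + 0.0888 = 0.0607.
g_veg = 0.1304 − 0.0607 = 0.07.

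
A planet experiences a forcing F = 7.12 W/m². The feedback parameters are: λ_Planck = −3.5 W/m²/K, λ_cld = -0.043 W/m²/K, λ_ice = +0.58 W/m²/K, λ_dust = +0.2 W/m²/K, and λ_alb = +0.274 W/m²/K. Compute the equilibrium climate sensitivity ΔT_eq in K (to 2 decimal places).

Net feedback parameter λ = (−3.5) + (-0.043) + (+0.58) + (+0.2) + (+0.274) = -2.489 W/m²/K.
ΔT = −F/λ = −7.12/(-2.489) = 2.86 K.

2.86 K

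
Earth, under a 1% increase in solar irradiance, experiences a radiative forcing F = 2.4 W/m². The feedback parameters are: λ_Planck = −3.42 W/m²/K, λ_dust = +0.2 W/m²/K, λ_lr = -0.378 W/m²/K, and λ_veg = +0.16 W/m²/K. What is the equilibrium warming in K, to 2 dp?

Net feedback parameter λ = (−3.42) + (+0.2) + (-0.378) + (+0.16) = -3.438 W/m²/K.
ΔT = −F/λ = −2.4/(-3.438) = 0.70 K.

0.70 K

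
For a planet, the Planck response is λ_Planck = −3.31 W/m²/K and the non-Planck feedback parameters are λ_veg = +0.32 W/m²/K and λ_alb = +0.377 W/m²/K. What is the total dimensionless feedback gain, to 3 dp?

Convert to gains: g_veg = 0.32/3.31 = 0.09668; g_alb = 0.377/3.31 = 0.1139.
Total gain g = 0.21058.

0.211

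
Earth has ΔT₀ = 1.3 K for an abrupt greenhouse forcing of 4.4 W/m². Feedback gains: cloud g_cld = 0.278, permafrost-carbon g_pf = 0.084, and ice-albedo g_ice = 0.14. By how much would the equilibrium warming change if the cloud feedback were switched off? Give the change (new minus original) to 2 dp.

-0.94 K

Original: g = 0.502, ΔT = 1.3/(1−0.502) = 2.6104 K.
Without cloud: g' = 0.224, ΔT' = 1.3/(1−0.224) = 1.6753 K.
Change = 1.6753 − 2.6104 = -0.94 K.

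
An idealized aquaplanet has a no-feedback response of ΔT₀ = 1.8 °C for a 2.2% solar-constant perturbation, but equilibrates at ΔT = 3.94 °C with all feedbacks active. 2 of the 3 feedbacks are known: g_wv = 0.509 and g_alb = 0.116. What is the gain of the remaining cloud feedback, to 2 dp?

-0.08

Amplification A = ΔT/ΔT₀ = 3.94/1.8 = 2.189.
Total gain g = 1 − 1/A = 1 − 1/2.189 = 0.5432.
Known gains sum to 0.509 + 0.116 = 0.625.
g_cld = 0.5432 − 0.625 = -0.08.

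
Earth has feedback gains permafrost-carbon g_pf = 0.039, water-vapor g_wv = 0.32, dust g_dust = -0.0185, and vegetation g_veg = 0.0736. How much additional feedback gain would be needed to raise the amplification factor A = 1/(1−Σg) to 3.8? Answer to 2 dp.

Current total gain = 0.4141.
Target gain for A = 3.8: g* = 1 − 1/3.8 = 0.7368.
Additional gain needed = 0.7368 − 0.4141 = 0.32.

0.32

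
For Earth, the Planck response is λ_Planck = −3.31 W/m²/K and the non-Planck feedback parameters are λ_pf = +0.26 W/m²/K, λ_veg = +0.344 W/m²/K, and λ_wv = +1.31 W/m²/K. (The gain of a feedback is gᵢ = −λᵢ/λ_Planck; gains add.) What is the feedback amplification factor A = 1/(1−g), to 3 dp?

2.371

Convert to gains: g_pf = 0.26/3.31 = 0.07855; g_veg = 0.344/3.31 = 0.1039; g_wv = 1.31/3.31 = 0.3958.
Total gain g = 0.57825.
A = 1/(1 − 0.57825) = 2.371.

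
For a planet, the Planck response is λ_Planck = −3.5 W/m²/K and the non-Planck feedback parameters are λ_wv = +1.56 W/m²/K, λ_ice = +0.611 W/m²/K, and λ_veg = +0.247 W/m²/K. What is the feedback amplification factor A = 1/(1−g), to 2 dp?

3.23

Convert to gains: g_wv = 1.56/3.5 = 0.4457; g_ice = 0.611/3.5 = 0.1746; g_veg = 0.247/3.5 = 0.07057.
Total gain g = 0.69087.
A = 1/(1 − 0.69087) = 3.23.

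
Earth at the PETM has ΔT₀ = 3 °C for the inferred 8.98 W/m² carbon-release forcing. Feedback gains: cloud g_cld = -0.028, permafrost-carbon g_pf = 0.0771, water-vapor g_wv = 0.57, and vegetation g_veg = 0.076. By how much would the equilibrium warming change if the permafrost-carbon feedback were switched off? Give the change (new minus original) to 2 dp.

-1.99 °C

Original: g = 0.6951, ΔT = 3/(1−0.6951) = 9.8393 °C.
Without permafrost-carbon: g' = 0.618, ΔT' = 3/(1−0.618) = 7.8534 °C.
Change = 7.8534 − 9.8393 = -1.99 °C.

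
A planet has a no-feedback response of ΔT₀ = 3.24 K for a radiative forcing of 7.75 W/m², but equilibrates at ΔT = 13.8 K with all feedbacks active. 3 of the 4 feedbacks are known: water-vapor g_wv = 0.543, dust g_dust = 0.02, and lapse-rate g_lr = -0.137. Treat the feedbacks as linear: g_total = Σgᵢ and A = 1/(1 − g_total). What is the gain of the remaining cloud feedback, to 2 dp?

0.34

Amplification A = ΔT/ΔT₀ = 13.8/3.24 = 4.259.
Total gain g = 1 − 1/A = 1 − 1/4.259 = 0.7652.
Known gains sum to 0.543 + 0.02 − 0.137 = 0.426.
g_cld = 0.7652 − 0.426 = 0.34.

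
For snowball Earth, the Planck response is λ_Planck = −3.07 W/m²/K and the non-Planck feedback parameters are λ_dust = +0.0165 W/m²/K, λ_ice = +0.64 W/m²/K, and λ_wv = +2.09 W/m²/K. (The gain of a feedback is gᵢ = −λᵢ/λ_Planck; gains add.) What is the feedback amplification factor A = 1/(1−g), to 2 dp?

9.49

Convert to gains: g_dust = 0.0165/3.07 = 0.005375; g_ice = 0.64/3.07 = 0.2085; g_wv = 2.09/3.07 = 0.6808.
Total gain g = 0.894675.
A = 1/(1 − 0.894675) = 9.49.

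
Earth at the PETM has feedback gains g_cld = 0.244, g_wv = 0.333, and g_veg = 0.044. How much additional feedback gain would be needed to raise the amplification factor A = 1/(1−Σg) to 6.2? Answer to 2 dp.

0.22

Current total gain = 0.621.
Target gain for A = 6.2: g* = 1 − 1/6.2 = 0.8387.
Additional gain needed = 0.8387 − 0.621 = 0.22.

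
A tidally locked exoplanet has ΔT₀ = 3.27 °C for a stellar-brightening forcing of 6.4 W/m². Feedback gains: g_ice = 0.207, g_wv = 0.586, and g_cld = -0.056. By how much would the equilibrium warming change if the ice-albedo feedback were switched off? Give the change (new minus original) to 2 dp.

Original: g = 0.737, ΔT = 3.27/(1−0.737) = 12.4335 °C.
Without ice-albedo: g' = 0.53, ΔT' = 3.27/(1−0.53) = 6.9574 °C.
Change = 6.9574 − 12.4335 = -5.48 °C.

-5.48 °C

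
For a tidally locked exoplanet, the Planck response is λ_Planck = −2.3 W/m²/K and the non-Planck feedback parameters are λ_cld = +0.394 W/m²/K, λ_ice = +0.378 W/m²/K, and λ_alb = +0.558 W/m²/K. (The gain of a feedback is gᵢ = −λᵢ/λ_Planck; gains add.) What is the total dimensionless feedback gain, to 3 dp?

Convert to gains: g_cld = 0.394/2.3 = 0.1713; g_ice = 0.378/2.3 = 0.1643; g_alb = 0.558/2.3 = 0.2426.
Total gain g = 0.5782.

0.578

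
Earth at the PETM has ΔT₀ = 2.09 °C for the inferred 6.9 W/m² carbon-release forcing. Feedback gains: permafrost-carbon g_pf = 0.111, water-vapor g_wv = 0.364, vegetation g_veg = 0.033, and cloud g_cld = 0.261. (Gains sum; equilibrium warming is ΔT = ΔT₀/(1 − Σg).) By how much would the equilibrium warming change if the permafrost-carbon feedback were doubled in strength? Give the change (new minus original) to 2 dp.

Original: g = 0.769, ΔT = 2.09/(1−0.769) = 9.0476 °C.
With doubled permafrost-carbon: g' = 0.88, ΔT' = 2.09/(1−0.88) = 17.4167 °C.
Change = 17.4167 − 9.0476 = 8.37 °C.

8.37 °C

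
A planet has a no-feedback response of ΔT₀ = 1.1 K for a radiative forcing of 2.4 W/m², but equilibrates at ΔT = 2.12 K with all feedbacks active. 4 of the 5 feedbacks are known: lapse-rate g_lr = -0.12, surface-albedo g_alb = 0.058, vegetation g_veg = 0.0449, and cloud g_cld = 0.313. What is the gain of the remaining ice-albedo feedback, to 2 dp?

Amplification A = ΔT/ΔT₀ = 2.12/1.1 = 1.927.
Total gain g = 1 − 1/A = 1 − 1/1.927 = 0.4811.
Known gains sum to -0.12 + 0.058 + 0.0449 + 0.313 = 0.2959.
g_ice = 0.4811 − 0.2959 = 0.19.

0.19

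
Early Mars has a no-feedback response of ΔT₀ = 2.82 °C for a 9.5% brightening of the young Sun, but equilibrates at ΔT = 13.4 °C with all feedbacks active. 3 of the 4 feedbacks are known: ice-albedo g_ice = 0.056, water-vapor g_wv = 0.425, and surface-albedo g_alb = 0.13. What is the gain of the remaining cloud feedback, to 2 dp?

0.18

Amplification A = ΔT/ΔT₀ = 13.4/2.82 = 4.752.
Total gain g = 1 − 1/A = 1 − 1/4.752 = 0.7896.
Known gains sum to 0.056 + 0.425 + 0.13 = 0.611.
g_cld = 0.7896 − 0.611 = 0.18.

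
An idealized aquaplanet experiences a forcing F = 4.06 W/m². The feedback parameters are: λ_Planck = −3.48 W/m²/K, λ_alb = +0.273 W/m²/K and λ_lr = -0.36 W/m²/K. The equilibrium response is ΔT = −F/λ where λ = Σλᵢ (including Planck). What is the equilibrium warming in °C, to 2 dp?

Net feedback parameter λ = (−3.48) + (+0.273) + (-0.36) = -3.567 W/m²/K.
ΔT = −F/λ = −4.06/(-3.567) = 1.14 °C.

1.14 °C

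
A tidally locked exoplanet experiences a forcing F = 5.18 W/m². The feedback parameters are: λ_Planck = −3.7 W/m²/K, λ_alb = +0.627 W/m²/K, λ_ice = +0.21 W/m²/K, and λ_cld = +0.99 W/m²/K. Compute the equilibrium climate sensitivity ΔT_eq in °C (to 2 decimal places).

Net feedback parameter λ = (−3.7) + (+0.627) + (+0.21) + (+0.99) = -1.873 W/m²/K.
ΔT = −F/λ = −5.18/(-1.873) = 2.77 °C.

2.77 °C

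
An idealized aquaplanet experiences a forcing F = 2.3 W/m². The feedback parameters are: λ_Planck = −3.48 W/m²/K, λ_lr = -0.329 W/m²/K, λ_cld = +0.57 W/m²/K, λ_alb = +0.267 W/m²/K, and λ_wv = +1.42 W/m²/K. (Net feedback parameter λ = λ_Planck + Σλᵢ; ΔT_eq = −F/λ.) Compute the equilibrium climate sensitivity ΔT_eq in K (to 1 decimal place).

Net feedback parameter λ = (−3.48) + (-0.329) + (+0.57) + (+0.267) + (+1.42) = -1.552 W/m²/K.
ΔT = −F/λ = −2.3/(-1.552) = 1.5 K.

1.5 K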